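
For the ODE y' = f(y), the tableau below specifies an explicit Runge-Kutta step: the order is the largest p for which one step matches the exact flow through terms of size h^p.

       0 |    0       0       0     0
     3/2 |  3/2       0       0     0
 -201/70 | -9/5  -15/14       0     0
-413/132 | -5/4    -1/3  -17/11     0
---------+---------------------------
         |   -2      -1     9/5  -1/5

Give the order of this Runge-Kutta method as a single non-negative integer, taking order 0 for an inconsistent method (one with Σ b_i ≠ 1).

b = (-2, -1, 9/5, -1/5)
c = (0, 3/2, -201/70, -413/132)
Ac = (0, 0, -45/28, 1516/385)
Σ b_i: (-2)·1 + (-1)·1 + 9/5·1 + (-1/5)·1 = -7/5 ≠ 1 ⇒ order 0.

0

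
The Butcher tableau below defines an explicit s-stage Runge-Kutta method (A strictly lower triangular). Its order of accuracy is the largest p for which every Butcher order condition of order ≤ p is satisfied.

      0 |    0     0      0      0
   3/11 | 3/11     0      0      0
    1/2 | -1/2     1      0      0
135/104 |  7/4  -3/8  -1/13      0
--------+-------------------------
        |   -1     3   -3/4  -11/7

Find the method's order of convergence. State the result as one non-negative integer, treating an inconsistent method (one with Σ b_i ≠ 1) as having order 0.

b = (-1, 3, -3/4, -11/7)
c = (0, 3/11, 1/2, 135/104)
Ac = (0, 0, 3/11, -161/1144)
Σ b_i: (-1)·1 + 3·1 + (-3/4)·1 + (-11/7)·1 = -9/28 ≠ 1 ⇒ order 0.

0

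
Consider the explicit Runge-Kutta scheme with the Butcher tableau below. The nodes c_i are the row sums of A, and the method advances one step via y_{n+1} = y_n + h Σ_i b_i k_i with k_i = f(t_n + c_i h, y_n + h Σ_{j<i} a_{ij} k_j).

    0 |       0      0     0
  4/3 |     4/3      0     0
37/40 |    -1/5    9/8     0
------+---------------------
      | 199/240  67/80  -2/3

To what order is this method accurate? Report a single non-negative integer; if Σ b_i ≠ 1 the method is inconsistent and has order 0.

2

b = (199/240, 67/80, -2/3)
c = (0, 4/3, 37/40)
Ac = (0, 0, 3/2)
Σ b_i: 199/240·1 + 67/80·1 + (-2/3)·1 = 1 ✓
b·c: 67/80·4/3 + (-2/3)·37/40 = 1/2 ✓
b·c²: 67/80·16/9 + (-2/3)·1369/1600 = 6613/7200 ≠ 1/3 ⇒ order 2.
b·Ac: (-2/3)·3/2 = -1 ≠ 1/6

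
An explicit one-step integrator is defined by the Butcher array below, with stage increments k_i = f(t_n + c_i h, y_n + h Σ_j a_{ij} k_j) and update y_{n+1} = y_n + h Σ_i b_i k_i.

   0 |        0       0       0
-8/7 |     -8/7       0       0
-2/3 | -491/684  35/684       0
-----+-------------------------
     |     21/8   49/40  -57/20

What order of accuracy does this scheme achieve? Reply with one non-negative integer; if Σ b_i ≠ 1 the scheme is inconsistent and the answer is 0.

3

b = (21/8, 49/40, -57/20)
c = (0, -8/7, -2/3)
Ac = (0, 0, -10/171)
Σ b_i: 21/8·1 + 49/40·1 + (-57/20)·1 = 1 ✓
b·c: 49/40·(-8/7) + (-57/20)·(-2/3) = 1/2 ✓
b·c²: 49/40·64/49 + (-57/20)·4/9 = 1/3 ✓
b·Ac: (-57/20)·(-10/171) = 1/6 ✓; 3 stages ⇒ order 3.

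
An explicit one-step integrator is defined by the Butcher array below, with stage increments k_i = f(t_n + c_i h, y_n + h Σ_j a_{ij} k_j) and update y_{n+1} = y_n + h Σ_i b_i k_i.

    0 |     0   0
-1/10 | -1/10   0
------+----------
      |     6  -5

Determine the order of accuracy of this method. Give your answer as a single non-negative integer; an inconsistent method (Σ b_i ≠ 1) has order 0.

b = (6, -5)
c = (0, -1/10)
Σ b_i: 6·1 + (-5)·1 = 1 ✓
b·c: (-5)·(-1/10) = 1/2 ✓; 2 stages ⇒ order 2.

2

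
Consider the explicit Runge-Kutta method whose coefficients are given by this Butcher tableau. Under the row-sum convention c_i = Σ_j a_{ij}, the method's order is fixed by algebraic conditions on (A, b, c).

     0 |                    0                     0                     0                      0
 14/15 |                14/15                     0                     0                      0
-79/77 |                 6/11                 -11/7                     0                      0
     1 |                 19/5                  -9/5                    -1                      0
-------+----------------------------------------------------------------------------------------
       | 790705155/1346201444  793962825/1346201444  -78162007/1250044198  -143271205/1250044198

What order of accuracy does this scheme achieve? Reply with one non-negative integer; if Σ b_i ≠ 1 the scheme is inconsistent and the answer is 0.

3

b = (790705155/1346201444, 793962825/1346201444, -78162007/1250044198, -143271205/1250044198)
c = (0, 14/15, -79/77, 1)
Ac = (0, 0, -22/15, -1259/1925)
Σ b_i: 790705155/1346201444·1 + 793962825/1346201444·1 + (-78162007/1250044198)·1 + (-143271205/1250044198)·1 = 1 ✓
b·c: 793962825/1346201444·14/15 + (-78162007/1250044198)·(-79/77) + (-143271205/1250044198)·1 = 1/2 ✓
b·c²: 793962825/1346201444·196/225 + (-78162007/1250044198)·6241/5929 + (-143271205/1250044198)·1 = 1/3 ✓
b·Ac: (-78162007/1250044198)·(-22/15) + (-143271205/1250044198)·(-1259/1925) = 1/6 ✓
b·c³: 793962825/1346201444·2744/3375 + (-78162007/1250044198)·(-493039/456533) + (-143271205/1250044198)·1 = 72039141206/166592428695 ≠ 1/4 ⇒ order 3.
b·(c∘Ac): (-78162007/1250044198)·158/105 + (-143271205/1250044198)·(-1259/1925) = -27590909/1442358690 ≠ 1/8
b·Ac²: (-78162007/1250044198)·(-308/225) + (-143271205/1250044198)·(-1942209/741125) = 1671706142837/4331403146070 ≠ 1/12
b·A²c: (-143271205/1250044198)·22/15 = -315196651/1875066297 ≠ 1/24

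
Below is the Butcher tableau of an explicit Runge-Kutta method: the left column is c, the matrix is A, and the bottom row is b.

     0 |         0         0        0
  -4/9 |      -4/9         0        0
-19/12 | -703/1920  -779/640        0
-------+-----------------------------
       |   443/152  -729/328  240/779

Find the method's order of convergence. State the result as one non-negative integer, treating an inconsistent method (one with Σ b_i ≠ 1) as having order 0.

3

b = (443/152, -729/328, 240/779)
c = (0, -4/9, -19/12)
Ac = (0, 0, 779/1440)
Σ b_i: 443/152·1 + (-729/328)·1 + 240/779·1 = 1 ✓
b·c: (-729/328)·(-4/9) + 240/779·(-19/12) = 1/2 ✓
b·c²: (-729/328)·16/81 + 240/779·361/144 = 1/3 ✓
b·Ac: 240/779·779/1440 = 1/6 ✓; 3 stages ⇒ order 3.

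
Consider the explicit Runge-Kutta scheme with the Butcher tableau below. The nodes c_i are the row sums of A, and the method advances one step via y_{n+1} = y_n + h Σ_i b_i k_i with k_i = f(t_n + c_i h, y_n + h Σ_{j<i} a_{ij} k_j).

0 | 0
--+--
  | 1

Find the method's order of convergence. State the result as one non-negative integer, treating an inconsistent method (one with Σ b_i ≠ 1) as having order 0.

1

b = (1)
c = (0)
Σ b_i: 1·1 = 1 ✓; 1 stage ⇒ order 1.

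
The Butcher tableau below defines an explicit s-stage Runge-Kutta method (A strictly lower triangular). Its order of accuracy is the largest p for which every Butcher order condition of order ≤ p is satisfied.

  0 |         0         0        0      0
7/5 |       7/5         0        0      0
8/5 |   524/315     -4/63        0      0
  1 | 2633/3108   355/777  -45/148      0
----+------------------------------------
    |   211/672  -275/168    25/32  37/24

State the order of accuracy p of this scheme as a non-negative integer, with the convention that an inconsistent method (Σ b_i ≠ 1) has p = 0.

b = (211/672, -275/168, 25/32, 37/24)
c = (0, 7/5, 8/5, 1)
Ac = (0, 0, -4/45, 17/111)
Σ b_i: 211/672·1 + (-275/168)·1 + 25/32·1 + 37/24·1 = 1 ✓
b·c: (-275/168)·7/5 + 25/32·8/5 + 37/24·1 = 1/2 ✓
b·c²: (-275/168)·49/25 + 25/32·64/25 + 37/24·1 = 1/3 ✓
b·Ac: 25/32·(-4/45) + 37/24·17/111 = 1/6 ✓
b·c³: (-275/168)·343/125 + 25/32·512/125 + 37/24·1 = 1/4 ✓
b·(c∘Ac): 25/32·(-32/225) + 37/24·17/111 = 1/8 ✓
b·Ac²: 25/32·(-28/225) + 37/24·13/111 = 1/12 ✓
b·A²c: 37/24·1/37 = 1/24 ✓; 4 stages ⇒ order 4.

4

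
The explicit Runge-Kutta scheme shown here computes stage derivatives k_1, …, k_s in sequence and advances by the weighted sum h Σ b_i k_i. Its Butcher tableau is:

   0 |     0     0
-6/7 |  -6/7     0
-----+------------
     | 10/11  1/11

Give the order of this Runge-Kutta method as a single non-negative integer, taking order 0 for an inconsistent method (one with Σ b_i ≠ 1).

1

b = (10/11, 1/11)
c = (0, -6/7)
Σ b_i: 10/11·1 + 1/11·1 = 1 ✓
b·c: 1/11·(-6/7) = -6/77 ≠ 1/2 ⇒ order 1.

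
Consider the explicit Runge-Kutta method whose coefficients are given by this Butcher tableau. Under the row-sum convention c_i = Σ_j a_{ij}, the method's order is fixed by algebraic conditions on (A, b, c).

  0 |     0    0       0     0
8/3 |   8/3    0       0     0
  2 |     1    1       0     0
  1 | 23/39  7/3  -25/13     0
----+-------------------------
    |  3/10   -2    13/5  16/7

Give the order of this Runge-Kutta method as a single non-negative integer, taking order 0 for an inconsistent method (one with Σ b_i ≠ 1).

b = (3/10, -2, 13/5, 16/7)
c = (0, 8/3, 2, 1)
Ac = (0, 0, 8/3, 278/117)
Σ b_i: 3/10·1 + (-2)·1 + 13/5·1 + 16/7·1 = 223/70 ≠ 1 ⇒ order 0.

0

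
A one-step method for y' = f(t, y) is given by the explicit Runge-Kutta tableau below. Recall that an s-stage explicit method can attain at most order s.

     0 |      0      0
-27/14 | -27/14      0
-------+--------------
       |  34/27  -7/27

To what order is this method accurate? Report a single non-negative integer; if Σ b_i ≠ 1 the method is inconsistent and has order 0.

b = (34/27, -7/27)
c = (0, -27/14)
Σ b_i: 34/27·1 + (-7/27)·1 = 1 ✓
b·c: (-7/27)·(-27/14) = 1/2 ✓; 2 stages ⇒ order 2.

2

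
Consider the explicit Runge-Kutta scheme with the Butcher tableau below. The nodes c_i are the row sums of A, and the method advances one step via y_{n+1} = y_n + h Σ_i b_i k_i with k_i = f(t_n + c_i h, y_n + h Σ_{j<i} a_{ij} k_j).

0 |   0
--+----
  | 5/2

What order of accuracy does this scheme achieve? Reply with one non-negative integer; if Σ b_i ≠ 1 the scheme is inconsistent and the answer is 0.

0

b = (5/2)
c = (0)
Σ b_i: 5/2·1 = 5/2 ≠ 1 ⇒ order 0.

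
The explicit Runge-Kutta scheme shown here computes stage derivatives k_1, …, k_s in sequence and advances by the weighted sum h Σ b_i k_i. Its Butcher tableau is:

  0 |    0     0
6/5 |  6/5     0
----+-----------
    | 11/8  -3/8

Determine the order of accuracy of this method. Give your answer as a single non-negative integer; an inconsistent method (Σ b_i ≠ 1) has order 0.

b = (11/8, -3/8)
c = (0, 6/5)
Σ b_i: 11/8·1 + (-3/8)·1 = 1 ✓
b·c: (-3/8)·6/5 = -9/20 ≠ 1/2 ⇒ order 1.

1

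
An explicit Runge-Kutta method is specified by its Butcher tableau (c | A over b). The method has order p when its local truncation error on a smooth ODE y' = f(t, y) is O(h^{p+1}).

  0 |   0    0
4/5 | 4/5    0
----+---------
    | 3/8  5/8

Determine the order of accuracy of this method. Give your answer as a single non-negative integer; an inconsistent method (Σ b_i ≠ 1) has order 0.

b = (3/8, 5/8)
c = (0, 4/5)
Σ b_i: 3/8·1 + 5/8·1 = 1 ✓
b·c: 5/8·4/5 = 1/2 ✓; 2 stages ⇒ order 2.

2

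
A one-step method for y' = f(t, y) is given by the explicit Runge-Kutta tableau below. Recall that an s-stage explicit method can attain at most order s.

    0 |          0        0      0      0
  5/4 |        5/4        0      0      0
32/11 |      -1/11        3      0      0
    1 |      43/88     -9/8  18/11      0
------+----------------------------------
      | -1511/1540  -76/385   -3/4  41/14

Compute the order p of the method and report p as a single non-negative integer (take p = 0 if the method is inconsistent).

b = (-1511/1540, -76/385, -3/4, 41/14)
c = (0, 5/4, 32/11, 1)
Ac = (0, 0, 15/4, 12987/3872)
Σ b_i: (-1511/1540)·1 + (-76/385)·1 + (-3/4)·1 + 41/14·1 = 1 ✓
b·c: (-76/385)·5/4 + (-3/4)·32/11 + 41/14·1 = 1/2 ✓
b·c²: (-76/385)·25/16 + (-3/4)·1024/121 + 41/14·1 = -12627/3388 ≠ 1/3 ⇒ order 2.
b·Ac: (-3/4)·15/4 + 41/14·12987/3872 = 380007/54208 ≠ 1/6

2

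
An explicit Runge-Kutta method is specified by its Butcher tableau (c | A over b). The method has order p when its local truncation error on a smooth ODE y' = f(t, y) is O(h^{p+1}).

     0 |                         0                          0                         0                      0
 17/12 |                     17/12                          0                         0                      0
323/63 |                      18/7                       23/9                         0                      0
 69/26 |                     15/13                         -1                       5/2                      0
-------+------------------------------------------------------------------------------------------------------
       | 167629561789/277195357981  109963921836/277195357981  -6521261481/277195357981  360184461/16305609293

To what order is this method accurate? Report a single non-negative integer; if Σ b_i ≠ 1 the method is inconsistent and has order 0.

3

b = (167629561789/277195357981, 109963921836/277195357981, -6521261481/277195357981, 360184461/16305609293)
c = (0, 17/12, 323/63, 69/26)
Ac = (0, 0, 391/108, 2873/252)
Σ b_i: 167629561789/277195357981·1 + 109963921836/277195357981·1 + (-6521261481/277195357981)·1 + 360184461/16305609293·1 = 1 ✓
b·c: 109963921836/277195357981·17/12 + (-6521261481/277195357981)·323/63 + 360184461/16305609293·69/26 = 1/2 ✓
b·c²: 109963921836/277195357981·289/144 + (-6521261481/277195357981)·104329/3969 + 360184461/16305609293·4761/676 = 1/3 ✓
b·Ac: (-6521261481/277195357981)·391/108 + 360184461/16305609293·2873/252 = 1/6 ✓
b·c³: 109963921836/277195357981·4913/1728 + (-6521261481/277195357981)·33698267/250047 + 360184461/16305609293·328509/17576 = -348229718444399/213668704175472 ≠ 1/4 ⇒ order 3.
b·(c∘Ac): (-6521261481/277195357981)·126293/6804 + 360184461/16305609293·5083/168 = 30219473105/130444874344 ≠ 1/8
b·Ac²: (-6521261481/277195357981)·6647/1296 + 360184461/16305609293·4045711/63504 = 15860254609313/12327040625508 ≠ 1/12
b·A²c: 360184461/16305609293·1955/216 = 234720207085/1174003869096 ≠ 1/24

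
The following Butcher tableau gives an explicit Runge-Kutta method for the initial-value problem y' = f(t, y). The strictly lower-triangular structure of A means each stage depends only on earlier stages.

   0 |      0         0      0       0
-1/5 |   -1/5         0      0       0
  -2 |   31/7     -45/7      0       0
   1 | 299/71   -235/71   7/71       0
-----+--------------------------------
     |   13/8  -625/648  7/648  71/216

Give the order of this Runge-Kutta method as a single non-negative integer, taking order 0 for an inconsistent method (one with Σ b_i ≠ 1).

b = (13/8, -625/648, 7/648, 71/216)
c = (0, -1/5, -2, 1)
Ac = (0, 0, 9/7, 33/71)
Σ b_i: 13/8·1 + (-625/648)·1 + 7/648·1 + 71/216·1 = 1 ✓
b·c: (-625/648)·(-1/5) + 7/648·(-2) + 71/216·1 = 1/2 ✓
b·c²: (-625/648)·1/25 + 7/648·4 + 71/216·1 = 1/3 ✓
b·Ac: 7/648·9/7 + 71/216·33/71 = 1/6 ✓
b·c³: (-625/648)·(-1/125) + 7/648·(-8) + 71/216·1 = 1/4 ✓
b·(c∘Ac): 7/648·(-18/7) + 71/216·33/71 = 1/8 ✓
b·Ac²: 7/648·(-9/35) + 71/216·93/355 = 1/12 ✓
b·A²c: 71/216·9/71 = 1/24 ✓; 4 stages ⇒ order 4.

4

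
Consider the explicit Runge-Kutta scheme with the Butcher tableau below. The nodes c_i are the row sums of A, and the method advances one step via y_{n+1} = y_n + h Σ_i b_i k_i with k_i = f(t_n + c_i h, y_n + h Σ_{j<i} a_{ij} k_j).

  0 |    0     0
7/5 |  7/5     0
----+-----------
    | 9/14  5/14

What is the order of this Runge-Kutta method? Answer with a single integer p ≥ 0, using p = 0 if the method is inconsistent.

b = (9/14, 5/14)
c = (0, 7/5)
Σ b_i: 9/14·1 + 5/14·1 = 1 ✓
b·c: 5/14·7/5 = 1/2 ✓; 2 stages ⇒ order 2.

2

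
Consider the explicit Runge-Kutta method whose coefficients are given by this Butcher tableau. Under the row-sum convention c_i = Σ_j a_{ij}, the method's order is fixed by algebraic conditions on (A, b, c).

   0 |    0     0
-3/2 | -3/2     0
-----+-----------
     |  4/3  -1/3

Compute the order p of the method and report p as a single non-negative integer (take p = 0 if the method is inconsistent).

b = (4/3, -1/3)
c = (0, -3/2)
Σ b_i: 4/3·1 + (-1/3)·1 = 1 ✓
b·c: (-1/3)·(-3/2) = 1/2 ✓; 2 stages ⇒ order 2.

2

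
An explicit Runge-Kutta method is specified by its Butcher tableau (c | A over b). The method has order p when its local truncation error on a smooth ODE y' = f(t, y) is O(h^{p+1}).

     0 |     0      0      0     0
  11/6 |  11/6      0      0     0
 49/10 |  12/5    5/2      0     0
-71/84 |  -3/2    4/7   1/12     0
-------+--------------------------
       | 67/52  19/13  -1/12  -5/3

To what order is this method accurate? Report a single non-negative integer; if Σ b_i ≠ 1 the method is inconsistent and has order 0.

1

b = (67/52, 19/13, -1/12, -5/3)
c = (0, 11/6, 49/10, -71/84)
Ac = (0, 0, 55/12, 1223/840)
Σ b_i: 67/52·1 + 19/13·1 + (-1/12)·1 + (-5/3)·1 = 1 ✓
b·c: 19/13·11/6 + (-1/12)·49/10 + (-5/3)·(-71/84) = 120553/32760 ≠ 1/2 ⇒ order 1.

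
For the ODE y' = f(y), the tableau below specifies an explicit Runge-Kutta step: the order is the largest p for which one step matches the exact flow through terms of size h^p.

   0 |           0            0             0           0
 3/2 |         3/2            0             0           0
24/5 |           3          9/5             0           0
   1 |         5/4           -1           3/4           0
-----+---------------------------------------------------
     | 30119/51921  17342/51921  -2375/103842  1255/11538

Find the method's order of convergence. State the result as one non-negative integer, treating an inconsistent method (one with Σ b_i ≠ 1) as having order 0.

b = (30119/51921, 17342/51921, -2375/103842, 1255/11538)
c = (0, 3/2, 24/5, 1)
Ac = (0, 0, 27/10, 21/10)
Σ b_i: 30119/51921·1 + 17342/51921·1 + (-2375/103842)·1 + 1255/11538·1 = 1 ✓
b·c: 17342/51921·3/2 + (-2375/103842)·24/5 + 1255/11538·1 = 1/2 ✓
b·c²: 17342/51921·9/4 + (-2375/103842)·576/25 + 1255/11538·1 = 1/3 ✓
b·Ac: (-2375/103842)·27/10 + 1255/11538·21/10 = 1/6 ✓
b·c³: 17342/51921·27/8 + (-2375/103842)·13824/125 + 1255/11538·1 = -29845/23076 ≠ 1/4 ⇒ order 3.
b·(c∘Ac): (-2375/103842)·324/25 + 1255/11538·21/10 = -523/7692 ≠ 1/8
b·Ac²: (-2375/103842)·81/20 + 1255/11538·1503/100 = 19771/12820 ≠ 1/12
b·A²c: 1255/11538·81/40 = 2259/10256 ≠ 1/24

3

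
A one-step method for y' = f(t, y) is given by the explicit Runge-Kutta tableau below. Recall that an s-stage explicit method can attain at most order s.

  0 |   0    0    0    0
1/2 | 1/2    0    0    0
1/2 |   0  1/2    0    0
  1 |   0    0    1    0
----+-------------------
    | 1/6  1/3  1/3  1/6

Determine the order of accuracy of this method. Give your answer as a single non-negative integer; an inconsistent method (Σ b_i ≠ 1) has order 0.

4

b = (1/6, 1/3, 1/3, 1/6)
c = (0, 1/2, 1/2, 1)
Ac = (0, 0, 1/4, 1/2)
Σ b_i: 1/6·1 + 1/3·1 + 1/3·1 + 1/6·1 = 1 ✓
b·c: 1/3·1/2 + 1/3·1/2 + 1/6·1 = 1/2 ✓
b·c²: 1/3·1/4 + 1/3·1/4 + 1/6·1 = 1/3 ✓
b·Ac: 1/3·1/4 + 1/6·1/2 = 1/6 ✓
b·c³: 1/3·1/8 + 1/3·1/8 + 1/6·1 = 1/4 ✓
b·(c∘Ac): 1/3·1/8 + 1/6·1/2 = 1/8 ✓
b·Ac²: 1/3·1/8 + 1/6·1/4 = 1/12 ✓
b·A²c: 1/6·1/4 = 1/24 ✓; 4 stages ⇒ order 4.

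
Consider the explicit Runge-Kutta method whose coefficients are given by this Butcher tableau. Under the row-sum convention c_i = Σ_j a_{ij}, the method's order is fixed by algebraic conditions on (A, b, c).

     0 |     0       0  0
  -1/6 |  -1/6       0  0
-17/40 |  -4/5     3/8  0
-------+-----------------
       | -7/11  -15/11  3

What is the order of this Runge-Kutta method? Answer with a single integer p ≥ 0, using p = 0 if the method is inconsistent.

1

b = (-7/11, -15/11, 3)
c = (0, -1/6, -17/40)
Ac = (0, 0, -1/16)
Σ b_i: (-7/11)·1 + (-15/11)·1 + 3·1 = 1 ✓
b·c: (-15/11)·(-1/6) + 3·(-17/40) = -461/440 ≠ 1/2 ⇒ order 1.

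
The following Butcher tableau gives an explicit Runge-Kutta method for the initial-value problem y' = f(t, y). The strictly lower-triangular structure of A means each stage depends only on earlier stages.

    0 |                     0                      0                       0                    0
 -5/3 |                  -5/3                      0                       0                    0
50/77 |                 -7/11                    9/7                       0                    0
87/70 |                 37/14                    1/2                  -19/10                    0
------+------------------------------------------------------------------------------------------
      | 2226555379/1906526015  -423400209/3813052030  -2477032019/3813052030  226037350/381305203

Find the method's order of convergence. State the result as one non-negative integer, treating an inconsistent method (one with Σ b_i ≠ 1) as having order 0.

3

b = (2226555379/1906526015, -423400209/3813052030, -2477032019/3813052030, 226037350/381305203)
c = (0, -5/3, 50/77, 87/70)
Ac = (0, 0, -15/7, -955/462)
Σ b_i: 2226555379/1906526015·1 + (-423400209/3813052030)·1 + (-2477032019/3813052030)·1 + 226037350/381305203·1 = 1 ✓
b·c: (-423400209/3813052030)·(-5/3) + (-2477032019/3813052030)·50/77 + 226037350/381305203·87/70 = 1/2 ✓
b·c²: (-423400209/3813052030)·25/9 + (-2477032019/3813052030)·2500/5929 + 226037350/381305203·7569/4900 = 1/3 ✓
b·Ac: (-2477032019/3813052030)·(-15/7) + 226037350/381305203·(-955/462) = 1/6 ✓
b·c³: (-423400209/3813052030)·(-125/27) + (-2477032019/3813052030)·125000/456533 + 226037350/381305203·658503/343000 = 54539884334587/36994230795060 ≠ 1/4 ⇒ order 3.
b·(c∘Ac): (-2477032019/3813052030)·(-750/539) + 226037350/381305203·(-5539/2156) = -3304618675/5338272842 ≠ 1/8
b·Ac²: (-2477032019/3813052030)·25/7 + 226037350/381305203·62725/106722 = -1041998475655/528489011358 ≠ 1/12
b·A²c: 226037350/381305203·57/14 = 920294925/381305203 ≠ 1/24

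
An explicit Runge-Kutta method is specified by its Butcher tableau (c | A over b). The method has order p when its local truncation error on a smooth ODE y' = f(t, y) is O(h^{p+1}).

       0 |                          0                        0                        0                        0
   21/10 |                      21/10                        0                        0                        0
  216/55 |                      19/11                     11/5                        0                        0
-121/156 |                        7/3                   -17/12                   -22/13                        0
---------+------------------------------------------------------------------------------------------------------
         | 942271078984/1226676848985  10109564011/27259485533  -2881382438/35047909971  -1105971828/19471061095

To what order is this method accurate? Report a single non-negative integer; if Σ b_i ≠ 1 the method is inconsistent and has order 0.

3

b = (942271078984/1226676848985, 10109564011/27259485533, -2881382438/35047909971, -1105971828/19471061095)
c = (0, 21/10, 216/55, -121/156)
Ac = (0, 0, 231/50, -5003/520)
Σ b_i: 942271078984/1226676848985·1 + 10109564011/27259485533·1 + (-2881382438/35047909971)·1 + (-1105971828/19471061095)·1 = 1 ✓
b·c: 10109564011/27259485533·21/10 + (-2881382438/35047909971)·216/55 + (-1105971828/19471061095)·(-121/156) = 1/2 ✓
b·c²: 10109564011/27259485533·441/100 + (-2881382438/35047909971)·46656/3025 + (-1105971828/19471061095)·14641/24336 = 1/3 ✓
b·Ac: (-2881382438/35047909971)·231/50 + (-1105971828/19471061095)·(-5003/520) = 1/6 ✓
b·c³: 10109564011/27259485533·9261/1000 + (-2881382438/35047909971)·10077696/166375 + (-1105971828/19471061095)·(-1771561/3796416) = -15223226661935957/10023702251706000 ≠ 1/4 ⇒ order 3.
b·(c∘Ac): (-2881382438/35047909971)·2268/125 + (-1105971828/19471061095)·605363/81120 = -7459543582073/3894212219000 ≠ 1/8
b·Ac²: (-2881382438/35047909971)·4851/500 + (-1105971828/19471061095)·(-1850349/57200) = 22270780947559/21418167204500 ≠ 1/12
b·A²c: (-1105971828/19471061095)·(-2541/325) = 216174954996/486776527375 ≠ 1/24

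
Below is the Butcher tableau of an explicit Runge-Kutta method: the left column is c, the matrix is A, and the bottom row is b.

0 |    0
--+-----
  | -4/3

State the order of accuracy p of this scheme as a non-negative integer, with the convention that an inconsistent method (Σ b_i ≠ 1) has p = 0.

b = (-4/3)
c = (0)
Σ b_i: (-4/3)·1 = -4/3 ≠ 1 ⇒ order 0.

0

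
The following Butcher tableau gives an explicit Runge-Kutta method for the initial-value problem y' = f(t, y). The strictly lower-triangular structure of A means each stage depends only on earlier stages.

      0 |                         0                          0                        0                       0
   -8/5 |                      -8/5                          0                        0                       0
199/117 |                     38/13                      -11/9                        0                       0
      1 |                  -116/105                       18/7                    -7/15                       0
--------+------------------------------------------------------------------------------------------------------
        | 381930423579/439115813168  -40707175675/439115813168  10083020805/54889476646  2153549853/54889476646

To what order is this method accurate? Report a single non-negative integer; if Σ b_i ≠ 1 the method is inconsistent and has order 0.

3

b = (381930423579/439115813168, -40707175675/439115813168, 10083020805/54889476646, 2153549853/54889476646)
c = (0, -8/5, 199/117, 1)
Ac = (0, 0, 88/45, -12059/2457)
Σ b_i: 381930423579/439115813168·1 + (-40707175675/439115813168)·1 + 10083020805/54889476646·1 + 2153549853/54889476646·1 = 1 ✓
b·c: (-40707175675/439115813168)·(-8/5) + 10083020805/54889476646·199/117 + 2153549853/54889476646·1 = 1/2 ✓
b·c²: (-40707175675/439115813168)·64/25 + 10083020805/54889476646·39601/13689 + 2153549853/54889476646·1 = 1/3 ✓
b·Ac: 10083020805/54889476646·88/45 + 2153549853/54889476646·(-12059/2457) = 1/6 ✓
b·c³: (-40707175675/439115813168)·(-512/125) + 10083020805/54889476646·7880599/1601613 + 2153549853/54889476646·1 = 63713748461434/48165515756865 ≠ 1/4 ⇒ order 3.
b·(c∘Ac): 10083020805/54889476646·17512/5265 + 2153549853/54889476646·(-12059/2457) = 68902902499/164668429938 ≠ 1/8
b·Ac²: 10083020805/54889476646·(-704/225) + 2153549853/54889476646·37606939/7186725 = -177952462011787/481655157568650 ≠ 1/12
b·A²c: 2153549853/54889476646·(-616/675) = -73699261636/2058355374225 ≠ 1/24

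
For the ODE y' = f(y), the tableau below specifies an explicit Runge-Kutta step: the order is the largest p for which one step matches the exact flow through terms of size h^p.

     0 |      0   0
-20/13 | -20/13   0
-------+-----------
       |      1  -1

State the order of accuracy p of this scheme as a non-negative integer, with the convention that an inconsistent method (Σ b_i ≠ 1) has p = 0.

0

b = (1, -1)
c = (0, -20/13)
Σ b_i: 1·1 + (-1)·1 = 0 ≠ 1 ⇒ order 0.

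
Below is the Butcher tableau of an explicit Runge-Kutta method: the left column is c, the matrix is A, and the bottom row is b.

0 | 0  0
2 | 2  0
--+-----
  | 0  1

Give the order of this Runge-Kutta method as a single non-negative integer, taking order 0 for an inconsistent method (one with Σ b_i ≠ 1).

1

b = (0, 1)
c = (0, 2)
Σ b_i: 1·1 = 1 ✓
b·c: 1·2 = 2 ≠ 1/2 ⇒ order 1.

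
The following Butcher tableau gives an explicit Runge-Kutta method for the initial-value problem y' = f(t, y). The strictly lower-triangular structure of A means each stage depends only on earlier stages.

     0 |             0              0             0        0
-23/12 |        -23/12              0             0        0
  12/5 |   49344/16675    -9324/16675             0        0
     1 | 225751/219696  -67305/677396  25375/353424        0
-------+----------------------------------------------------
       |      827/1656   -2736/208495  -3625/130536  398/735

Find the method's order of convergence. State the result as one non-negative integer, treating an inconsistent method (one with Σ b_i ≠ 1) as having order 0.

b = (827/1656, -2736/208495, -3625/130536, 398/735)
c = (0, -23/12, 12/5, 1)
Ac = (0, 0, 777/725, 1155/3184)
Σ b_i: 827/1656·1 + (-2736/208495)·1 + (-3625/130536)·1 + 398/735·1 = 1 ✓
b·c: (-2736/208495)·(-23/12) + (-3625/130536)·12/5 + 398/735·1 = 1/2 ✓
b·c²: (-2736/208495)·529/144 + (-3625/130536)·144/25 + 398/735·1 = 1/3 ✓
b·Ac: (-3625/130536)·777/725 + 398/735·1155/3184 = 1/6 ✓
b·c³: (-2736/208495)·(-12167/1728) + (-3625/130536)·1728/125 + 398/735·1 = 1/4 ✓
b·(c∘Ac): (-3625/130536)·9324/3625 + 398/735·1155/3184 = 1/8 ✓
b·Ac²: (-3625/130536)·(-5957/2900) + 398/735·1855/38208 = 1/12 ✓
b·A²c: 398/735·245/3184 = 1/24 ✓; 4 stages ⇒ order 4.

4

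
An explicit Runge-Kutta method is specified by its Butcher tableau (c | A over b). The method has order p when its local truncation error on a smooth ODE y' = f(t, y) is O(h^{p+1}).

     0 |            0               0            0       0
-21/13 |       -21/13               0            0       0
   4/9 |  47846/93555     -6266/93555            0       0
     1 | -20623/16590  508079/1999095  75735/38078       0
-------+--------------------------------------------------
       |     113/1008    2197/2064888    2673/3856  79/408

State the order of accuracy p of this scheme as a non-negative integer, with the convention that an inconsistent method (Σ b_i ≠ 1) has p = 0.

b = (113/1008, 2197/2064888, 2673/3856, 79/408)
c = (0, -21/13, 4/9, 1)
Ac = (0, 0, 482/4455, 187/395)
Σ b_i: 113/1008·1 + 2197/2064888·1 + 2673/3856·1 + 79/408·1 = 1 ✓
b·c: 2197/2064888·(-21/13) + 2673/3856·4/9 + 79/408·1 = 1/2 ✓
b·c²: 2197/2064888·441/169 + 2673/3856·16/81 + 79/408·1 = 1/3 ✓
b·Ac: 2673/3856·482/4455 + 79/408·187/395 = 1/6 ✓
b·c³: 2197/2064888·(-9261/2197) + 2673/3856·64/729 + 79/408·1 = 1/4 ✓
b·(c∘Ac): 2673/3856·1928/40095 + 79/408·187/395 = 1/8 ✓
b·Ac²: 2673/3856·(-3374/19305) + 79/408·5423/5135 = 1/12 ✓
b·A²c: 79/408·17/79 = 1/24 ✓; 4 stages ⇒ order 4.

4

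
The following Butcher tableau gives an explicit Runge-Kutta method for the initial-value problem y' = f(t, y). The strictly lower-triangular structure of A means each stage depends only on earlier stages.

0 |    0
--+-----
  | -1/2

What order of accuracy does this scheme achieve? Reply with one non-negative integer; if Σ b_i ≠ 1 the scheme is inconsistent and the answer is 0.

0

b = (-1/2)
c = (0)
Σ b_i: (-1/2)·1 = -1/2 ≠ 1 ⇒ order 0.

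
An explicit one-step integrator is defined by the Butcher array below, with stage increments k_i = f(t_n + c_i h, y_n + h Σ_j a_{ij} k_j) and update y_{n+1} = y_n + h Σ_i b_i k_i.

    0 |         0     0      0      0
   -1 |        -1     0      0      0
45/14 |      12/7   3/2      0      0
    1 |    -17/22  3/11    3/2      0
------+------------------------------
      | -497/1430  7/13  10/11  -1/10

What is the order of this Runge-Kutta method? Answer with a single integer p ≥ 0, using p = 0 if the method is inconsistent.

1

b = (-497/1430, 7/13, 10/11, -1/10)
c = (0, -1, 45/14, 1)
Ac = (0, 0, -3/2, 1401/308)
Σ b_i: (-497/1430)·1 + 7/13·1 + 10/11·1 + (-1/10)·1 = 1 ✓
b·c: 7/13·(-1) + 10/11·45/14 + (-1/10)·1 = 22859/10010 ≠ 1/2 ⇒ order 1.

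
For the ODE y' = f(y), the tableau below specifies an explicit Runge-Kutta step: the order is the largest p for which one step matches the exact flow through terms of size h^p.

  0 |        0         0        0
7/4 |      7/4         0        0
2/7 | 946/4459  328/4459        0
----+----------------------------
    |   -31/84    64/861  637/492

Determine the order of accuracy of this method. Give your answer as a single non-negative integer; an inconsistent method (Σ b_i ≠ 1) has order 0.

b = (-31/84, 64/861, 637/492)
c = (0, 7/4, 2/7)
Ac = (0, 0, 82/637)
Σ b_i: (-31/84)·1 + 64/861·1 + 637/492·1 = 1 ✓
b·c: 64/861·7/4 + 637/492·2/7 = 1/2 ✓
b·c²: 64/861·49/16 + 637/492·4/49 = 1/3 ✓
b·Ac: 637/492·82/637 = 1/6 ✓; 3 stages ⇒ order 3.

3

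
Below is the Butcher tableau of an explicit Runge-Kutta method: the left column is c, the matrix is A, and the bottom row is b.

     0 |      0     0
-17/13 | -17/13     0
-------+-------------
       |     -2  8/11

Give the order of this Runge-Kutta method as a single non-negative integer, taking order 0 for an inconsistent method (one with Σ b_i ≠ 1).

0

b = (-2, 8/11)
c = (0, -17/13)
Σ b_i: (-2)·1 + 8/11·1 = -14/11 ≠ 1 ⇒ order 0.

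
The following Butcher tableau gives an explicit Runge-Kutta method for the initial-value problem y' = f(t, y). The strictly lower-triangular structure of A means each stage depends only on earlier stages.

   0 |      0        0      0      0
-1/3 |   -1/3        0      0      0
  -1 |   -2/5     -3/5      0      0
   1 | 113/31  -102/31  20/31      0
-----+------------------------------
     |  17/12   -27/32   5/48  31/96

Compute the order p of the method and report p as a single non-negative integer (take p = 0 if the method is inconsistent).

4

b = (17/12, -27/32, 5/48, 31/96)
c = (0, -1/3, -1, 1)
Ac = (0, 0, 1/5, 14/31)
Σ b_i: 17/12·1 + (-27/32)·1 + 5/48·1 + 31/96·1 = 1 ✓
b·c: (-27/32)·(-1/3) + 5/48·(-1) + 31/96·1 = 1/2 ✓
b·c²: (-27/32)·1/9 + 5/48·1 + 31/96·1 = 1/3 ✓
b·Ac: 5/48·1/5 + 31/96·14/31 = 1/6 ✓
b·c³: (-27/32)·(-1/27) + 5/48·(-1) + 31/96·1 = 1/4 ✓
b·(c∘Ac): 5/48·(-1/5) + 31/96·14/31 = 1/8 ✓
b·Ac²: 5/48·(-1/15) + 31/96·26/93 = 1/12 ✓
b·A²c: 31/96·4/31 = 1/24 ✓; 4 stages ⇒ order 4.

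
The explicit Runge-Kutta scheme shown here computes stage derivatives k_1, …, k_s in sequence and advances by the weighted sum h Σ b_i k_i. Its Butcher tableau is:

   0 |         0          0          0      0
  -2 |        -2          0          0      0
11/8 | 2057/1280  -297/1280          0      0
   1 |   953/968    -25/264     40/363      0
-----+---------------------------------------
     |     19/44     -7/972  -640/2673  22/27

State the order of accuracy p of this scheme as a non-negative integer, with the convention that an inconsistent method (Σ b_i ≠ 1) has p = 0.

4

b = (19/44, -7/972, -640/2673, 22/27)
c = (0, -2, 11/8, 1)
Ac = (0, 0, 297/640, 15/44)
Σ b_i: 19/44·1 + (-7/972)·1 + (-640/2673)·1 + 22/27·1 = 1 ✓
b·c: (-7/972)·(-2) + (-640/2673)·11/8 + 22/27·1 = 1/2 ✓
b·c²: (-7/972)·4 + (-640/2673)·121/64 + 22/27·1 = 1/3 ✓
b·Ac: (-640/2673)·297/640 + 22/27·15/44 = 1/6 ✓
b·c³: (-7/972)·(-8) + (-640/2673)·1331/512 + 22/27·1 = 1/4 ✓
b·(c∘Ac): (-640/2673)·3267/5120 + 22/27·15/44 = 1/8 ✓
b·Ac²: (-640/2673)·(-297/320) + 22/27·(-15/88) = 1/12 ✓
b·A²c: 22/27·9/176 = 1/24 ✓; 4 stages ⇒ order 4.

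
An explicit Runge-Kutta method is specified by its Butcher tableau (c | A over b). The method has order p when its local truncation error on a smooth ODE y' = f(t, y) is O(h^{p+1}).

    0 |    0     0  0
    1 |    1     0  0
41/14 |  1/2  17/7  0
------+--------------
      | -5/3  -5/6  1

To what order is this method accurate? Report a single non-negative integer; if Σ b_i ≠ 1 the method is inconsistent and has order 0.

0

b = (-5/3, -5/6, 1)
c = (0, 1, 41/14)
Ac = (0, 0, 17/7)
Σ b_i: (-5/3)·1 + (-5/6)·1 + 1·1 = -3/2 ≠ 1 ⇒ order 0.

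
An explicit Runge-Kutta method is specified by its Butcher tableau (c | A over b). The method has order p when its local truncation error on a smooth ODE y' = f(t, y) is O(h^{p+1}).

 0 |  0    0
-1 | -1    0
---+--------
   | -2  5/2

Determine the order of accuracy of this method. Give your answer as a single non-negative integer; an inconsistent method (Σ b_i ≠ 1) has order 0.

0

b = (-2, 5/2)
c = (0, -1)
Σ b_i: (-2)·1 + 5/2·1 = 1/2 ≠ 1 ⇒ order 0.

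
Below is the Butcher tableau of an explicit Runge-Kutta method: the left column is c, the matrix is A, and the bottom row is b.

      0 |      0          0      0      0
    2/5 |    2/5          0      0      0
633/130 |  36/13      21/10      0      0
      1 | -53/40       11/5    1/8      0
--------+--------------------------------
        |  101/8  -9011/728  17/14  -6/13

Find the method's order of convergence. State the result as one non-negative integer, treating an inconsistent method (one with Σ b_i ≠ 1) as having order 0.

b = (101/8, -9011/728, 17/14, -6/13)
c = (0, 2/5, 633/130, 1)
Ac = (0, 0, 21/25, 7741/5200)
Σ b_i: 101/8·1 + (-9011/728)·1 + 17/14·1 + (-6/13)·1 = 1 ✓
b·c: (-9011/728)·2/5 + 17/14·633/130 + (-6/13)·1 = 1/2 ✓
b·c²: (-9011/728)·4/25 + 17/14·400689/16900 + (-6/13)·1 = 890563/33800 ≠ 1/3 ⇒ order 2.
b·Ac: 17/14·21/25 + (-6/13)·7741/5200 = 11253/33800 ≠ 1/6

2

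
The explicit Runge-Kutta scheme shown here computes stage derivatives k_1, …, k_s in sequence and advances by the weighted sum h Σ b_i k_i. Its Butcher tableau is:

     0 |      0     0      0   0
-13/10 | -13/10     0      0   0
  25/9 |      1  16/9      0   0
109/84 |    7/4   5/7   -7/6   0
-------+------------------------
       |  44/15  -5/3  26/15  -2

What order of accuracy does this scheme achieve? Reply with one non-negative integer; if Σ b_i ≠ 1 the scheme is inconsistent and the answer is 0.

b = (44/15, -5/3, 26/15, -2)
c = (0, -13/10, 25/9, 109/84)
Ac = (0, 0, -104/45, -788/189)
Σ b_i: 44/15·1 + (-5/3)·1 + 26/15·1 + (-2)·1 = 1 ✓
b·c: (-5/3)·(-13/10) + 26/15·25/9 + (-2)·109/84 = 829/189 ≠ 1/2 ⇒ order 1.

1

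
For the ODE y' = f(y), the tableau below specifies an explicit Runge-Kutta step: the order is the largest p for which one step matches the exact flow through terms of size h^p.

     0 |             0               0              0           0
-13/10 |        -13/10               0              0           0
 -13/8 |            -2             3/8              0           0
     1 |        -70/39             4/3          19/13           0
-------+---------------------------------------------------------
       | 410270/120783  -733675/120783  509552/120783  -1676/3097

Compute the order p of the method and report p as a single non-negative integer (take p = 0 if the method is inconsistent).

3

b = (410270/120783, -733675/120783, 509552/120783, -1676/3097)
c = (0, -13/10, -13/8, 1)
Ac = (0, 0, -39/80, -493/120)
Σ b_i: 410270/120783·1 + (-733675/120783)·1 + 509552/120783·1 + (-1676/3097)·1 = 1 ✓
b·c: (-733675/120783)·(-13/10) + 509552/120783·(-13/8) + (-1676/3097)·1 = 1/2 ✓
b·c²: (-733675/120783)·169/100 + 509552/120783·169/64 + (-1676/3097)·1 = 1/3 ✓
b·Ac: 509552/120783·(-39/80) + (-1676/3097)·(-493/120) = 1/6 ✓
b·c³: (-733675/120783)·(-2197/1000) + 509552/120783·(-2197/512) + (-1676/3097)·1 = -2625541/495520 ≠ 1/4 ⇒ order 3.
b·(c∘Ac): 509552/120783·507/640 + (-1676/3097)·(-493/120) = 2068301/371640 ≠ 1/8
b·Ac²: 509552/120783·507/800 + (-1676/3097)·29341/4800 = -24817/39120 ≠ 1/12
b·A²c: (-1676/3097)·(-57/80) = 1257/3260 ≠ 1/24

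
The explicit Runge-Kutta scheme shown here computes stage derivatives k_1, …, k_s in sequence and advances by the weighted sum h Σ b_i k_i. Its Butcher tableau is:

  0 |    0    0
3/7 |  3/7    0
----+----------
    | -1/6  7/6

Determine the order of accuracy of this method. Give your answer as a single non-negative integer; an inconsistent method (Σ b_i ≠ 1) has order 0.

b = (-1/6, 7/6)
c = (0, 3/7)
Σ b_i: (-1/6)·1 + 7/6·1 = 1 ✓
b·c: 7/6·3/7 = 1/2 ✓; 2 stages ⇒ order 2.

2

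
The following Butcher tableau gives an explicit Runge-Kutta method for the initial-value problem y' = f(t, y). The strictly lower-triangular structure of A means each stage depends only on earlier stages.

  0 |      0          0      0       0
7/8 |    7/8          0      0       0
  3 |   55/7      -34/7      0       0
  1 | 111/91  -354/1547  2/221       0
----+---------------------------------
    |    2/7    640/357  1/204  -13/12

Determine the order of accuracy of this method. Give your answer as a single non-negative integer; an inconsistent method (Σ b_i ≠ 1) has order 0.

b = (2/7, 640/357, 1/204, -13/12)
c = (0, 7/8, 3, 1)
Ac = (0, 0, -17/4, -9/52)
Σ b_i: 2/7·1 + 640/357·1 + 1/204·1 + (-13/12)·1 = 1 ✓
b·c: 640/357·7/8 + 1/204·3 + (-13/12)·1 = 1/2 ✓
b·c²: 640/357·49/64 + 1/204·9 + (-13/12)·1 = 1/3 ✓
b·Ac: 1/204·(-17/4) + (-13/12)·(-9/52) = 1/6 ✓
b·c³: 640/357·343/512 + 1/204·27 + (-13/12)·1 = 1/4 ✓
b·(c∘Ac): 1/204·(-51/4) + (-13/12)·(-9/52) = 1/8 ✓
b·Ac²: 1/204·(-119/32) + (-13/12)·(-3/32) = 1/12 ✓
b·A²c: (-13/12)·(-1/26) = 1/24 ✓; 4 stages ⇒ order 4.

4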